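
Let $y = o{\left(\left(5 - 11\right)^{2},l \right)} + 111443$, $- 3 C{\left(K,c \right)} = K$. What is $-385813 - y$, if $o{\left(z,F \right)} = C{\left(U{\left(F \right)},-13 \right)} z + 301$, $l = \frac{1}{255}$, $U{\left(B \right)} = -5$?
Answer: $-497617$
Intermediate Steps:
$C{\left(K,c \right)} = - \frac{K}{3}$
$l = \frac{1}{255} \approx 0.0039216$
$o{\left(z,F \right)} = 301 + \frac{5 z}{3}$ ($o{\left(z,F \right)} = \left(- \frac{1}{3}\right) \left(-5\right) z + 301 = \frac{5 z}{3} + 301 = 301 + \frac{5 z}{3}$)
$y = 111804$ ($y = \left(301 + \frac{5 \left(5 - 11\right)^{2}}{3}\right) + 111443 = \left(301 + \frac{5 \left(-6\right)^{2}}{3}\right) + 111443 = \left(301 + \frac{5}{3} \cdot 36\right) + 111443 = \left(301 + 60\right) + 111443 = 361 + 111443 = 111804$)
$-385813 - y = -385813 - 111804 = -497617$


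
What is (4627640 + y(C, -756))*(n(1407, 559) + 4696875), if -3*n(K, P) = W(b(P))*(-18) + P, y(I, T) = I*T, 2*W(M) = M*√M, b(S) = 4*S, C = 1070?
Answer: 53806016835520/3 + 51231947520*√559 ≈ 1.9147e+13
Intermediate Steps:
W(M) = M^(3/2)/2 (W(M) = (M*√M)/2 = M^(3/2)/2)
n(K, P) = 24*P^(3/2) - P/3 (n(K, P) = -(((4*P)^(3/2)/2)*(-18) + P)/3 = -(((8*P^(3/2))/2)*(-18) + P)/3 = -((4*P^(3/2))*(-18) + P)/3 = -(-72*P^(3/2) + P)/3 = -(P - 72*P^(3/2))/3 = 24*P^(3/2) - P/3)
(4627640 + y(C, -756))*(n(1407, 559) + 4696875) = (4627640 + 1070*(-756))*((24*559^(3/2) - ⅓*559) + 4696875) = (4627640 - 808920)*((24*(559*√559) - 559/3) + 4696875) = 3818720*((13416*√559 - 559/3) + 4696875) = 3818720*((-559/3 + 13416*√559) + 4696875) = 3818720*(14090066/3 + 13416*√559) = 53806016835520/3 + 51231947520*√559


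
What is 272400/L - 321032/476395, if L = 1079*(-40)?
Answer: -3590643478/514030205 ≈ -6.9853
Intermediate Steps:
L = -43160
272400/L - 321032/476395 = 272400/(-43160) - 321032/476395 = 272400*(-1/43160) - 321032*1/476395 = -6810/1079 - 321032/476395 = -3590643478/514030205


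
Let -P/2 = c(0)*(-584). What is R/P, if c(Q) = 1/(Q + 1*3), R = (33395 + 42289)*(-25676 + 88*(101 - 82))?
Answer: -340634763/73 ≈ -4.6662e+6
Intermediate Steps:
R = -1816718736 (R = 75684*(-25676 + 88*19) = 75684*(-25676 + 1672) = 75684*(-24004) = -1816718736)
c(Q) = 1/(3 + Q) (c(Q) = 1/(Q + 3) = 1/(3 + Q))
P = 1168/3 (P = -2*(-584)/(3 + 0) = -2*(-584)/3 = -2*(-584/3) = 1168/3 ≈ 389.33)
R/P = -1816718736/1168/3 = -1816718736*3/1168 = -340634763/73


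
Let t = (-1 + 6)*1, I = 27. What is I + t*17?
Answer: 112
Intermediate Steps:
t = 5 (t = 5*1 = 5)
I + t*17 = 27 + 5*17 = 27 + 85 = 112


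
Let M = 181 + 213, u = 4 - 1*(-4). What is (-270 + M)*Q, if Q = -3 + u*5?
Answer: 4588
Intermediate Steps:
u = 8 (u = 4 + 4 = 8)
Q = 37 (Q = -3 + 8*5 = -3 + 40 = 37)
M = 394
(-270 + M)*Q = (-270 + 394)*37 = 124*37 = 4588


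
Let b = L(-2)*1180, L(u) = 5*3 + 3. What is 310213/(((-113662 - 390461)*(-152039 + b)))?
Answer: 310213/65938784277 ≈ 4.7046e-6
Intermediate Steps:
L(u) = 18 (L(u) = 15 + 3 = 18)
b = 21240 (b = 18*1180 = 21240)
310213/(((-113662 - 390461)*(-152039 + b))) = 310213/(((-113662 - 390461)*(-152039 + 21240))) = 310213/((-504123*(-130799))) = 310213/65938784277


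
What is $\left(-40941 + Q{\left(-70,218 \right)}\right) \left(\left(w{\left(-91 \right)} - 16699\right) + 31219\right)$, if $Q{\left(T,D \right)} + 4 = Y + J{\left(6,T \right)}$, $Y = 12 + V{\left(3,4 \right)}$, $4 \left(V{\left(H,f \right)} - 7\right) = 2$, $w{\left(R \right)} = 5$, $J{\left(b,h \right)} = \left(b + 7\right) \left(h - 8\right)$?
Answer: $- \frac{1218342475}{2} \approx -6.0917 \cdot 10^{8}$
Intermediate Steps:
$J{\left(b,h \right)} = \left(-8 + h\right) \left(7 + b\right)$ ($J{\left(b,h \right)} = \left(7 + b\right) \left(-8 + h\right) = \left(-8 + h\right) \left(7 + b\right)$)
$V{\left(H,f \right)} = \frac{15}{2}$ ($V{\left(H,f \right)} = 7 + \frac{1}{4} \cdot 2 = 7 + \frac{1}{2} = \frac{15}{2}$)
$Y = \frac{39}{2}$ ($Y = 12 + \frac{15}{2} = \frac{39}{2} \approx 19.5$)
$Q{\left(T,D \right)} = - \frac{177}{2} + 13 T$ ($Q{\left(T,D \right)} = -4 + \left(\frac{39}{2} + \left(-56 - 48 + 7 T + 6 T\right)\right) = -4 + \left(\frac{39}{2} + \left(-104 + 13 T\right)\right) = -4 + \left(- \frac{169}{2} + 13 T\right) = - \frac{177}{2} + 13 T$)
$\left(-40941 + Q{\left(-70,218 \right)}\right) \left(\left(w{\left(-91 \right)} - 16699\right) + 31219\right) = \left(-40941 + \left(- \frac{177}{2} + 13 \left(-70\right)\right)\right) \left(\left(5 - 16699\right) + 31219\right) = \left(-40941 - \frac{1997}{2}\right) \left(-16694 + 31219\right) = \left(-40941 - \frac{1997}{2}\right) 14525 = \left(- \frac{83879}{2}\right) 14525 = - \frac{1218342475}{2}$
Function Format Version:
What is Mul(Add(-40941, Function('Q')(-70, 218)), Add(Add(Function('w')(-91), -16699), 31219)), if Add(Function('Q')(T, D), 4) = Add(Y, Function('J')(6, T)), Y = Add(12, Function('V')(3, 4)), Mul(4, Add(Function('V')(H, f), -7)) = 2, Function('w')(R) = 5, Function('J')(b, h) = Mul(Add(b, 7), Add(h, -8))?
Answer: Rational(-1218342475, 2) ≈ -6.0917e+8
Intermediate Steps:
Function('J')(b, h) = Mul(Add(-8, h), Add(7, b)) (Function('J')(b, h) = Mul(Add(7, b), Add(-8, h)) = Mul(Add(-8, h), Add(7, b)))
Function('V')(H, f) = Rational(15, 2) (Function('V')(H, f) = Add(7, Mul(Rational(1, 4), 2)) = Add(7, Rational(1, 2)) = Rational(15, 2))
Y = Rational(39, 2) (Y = Add(12, Rational(15, 2)) = Rational(39, 2) ≈ 19.500)
Function('Q')(T, D) = Add(Rational(-177, 2), Mul(13, T)) (Function('Q')(T, D) = Add(-4, Add(Rational(39, 2), Add(-56, Mul(-8, 6), Mul(7, T), Mul(6, T)))) = Add(-4, Add(Rational(39, 2), Add(-56, -48, Mul(7, T), Mul(6, T)))) = Add(-4, Add(Rational(39, 2), Add(-104, Mul(13, T)))) = Add(-4, Add(Rational(-169, 2), Mul(13, T))) = Add(Rational(-177, 2), Mul(13, T)))
Mul(Add(-40941, Function('Q')(-70, 218)), Add(Add(Function('w')(-91), -16699), 31219)) = Mul(Add(-40941, Add(Rational(-177, 2), Mul(13, -70))), Add(Add(5, -16699), 31219)) = Mul(Add(-40941, Add(Rational(-177, 2), -910)), Add(-16694, 31219)) = Mul(Add(-40941, Rational(-1997, 2)), 14525) = Mul(Rational(-83879, 2), 14525) = Rational(-1218342475, 2)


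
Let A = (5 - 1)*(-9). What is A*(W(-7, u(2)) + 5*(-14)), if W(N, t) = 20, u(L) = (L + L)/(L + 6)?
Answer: 1800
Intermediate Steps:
u(L) = 2*L/(6 + L) (u(L) = (2*L)/(6 + L) = 2*L/(6 + L))
A = -36 (A = 4*(-9) = -36)
A*(W(-7, u(2)) + 5*(-14)) = -36*(20 + 5*(-14)) = -36*(20 - 70) = -36*(-50) = 1800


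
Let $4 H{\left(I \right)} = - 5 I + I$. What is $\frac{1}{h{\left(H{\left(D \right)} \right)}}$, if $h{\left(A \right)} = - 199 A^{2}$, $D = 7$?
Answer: $- \frac{1}{9751} \approx -0.00010255$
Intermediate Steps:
$H{\left(I \right)} = - I$ ($H{\left(I \right)} = \frac{- 5 I + I}{4} = \frac{\left(-4\right) I}{4} = - I$)
$\frac{1}{h{\left(H{\left(D \right)} \right)}} = \frac{1}{\left(-199\right) \left(\left(-1\right) 7\right)^{2}} = \frac{1}{\left(-199\right) \left(-7\right)^{2}} = \frac{1}{\left(-199\right) 49} = \frac{1}{-9751} = - \frac{1}{9751}$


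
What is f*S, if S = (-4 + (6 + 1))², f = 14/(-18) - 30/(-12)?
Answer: 31/2 ≈ 15.500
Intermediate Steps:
f = 31/18 (f = 14*(-1/18) - 30*(-1/12) = -7/9 + 5/2 = 31/18 ≈ 1.7222)
S = 9 (S = (-4 + 7)² = 3² = 9)
f*S = (31/18)*9 = 31/2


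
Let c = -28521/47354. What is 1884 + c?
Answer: 89186415/47354 ≈ 1883.4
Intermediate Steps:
c = -28521/47354 (c = -28521*1/47354 = -28521/47354 ≈ -0.60229)
1884 + c = 1884 - 28521/47354 = 89186415/47354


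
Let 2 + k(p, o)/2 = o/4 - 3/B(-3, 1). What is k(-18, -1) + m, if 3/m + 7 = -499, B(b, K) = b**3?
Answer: -9754/2277 ≈ -4.2837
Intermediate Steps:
k(p, o) = -34/9 + o/2 (k(p, o) = -4 + 2*(o/4 - 3/((-3)**3)) = -4 + 2*(o*(1/4) - 3/(-27)) = -4 + 2*(o/4 - 3*(-1/27)) = -4 + 2*(o/4 + 1/9) = -4 + 2*(1/9 + o/4) = -4 + (2/9 + o/2) = -34/9 + o/2)
m = -3/506 (m = 3/(-7 - 499) = 3/(-506) = 3*(-1/506) = -3/506 ≈ -0.0059289)
k(-18, -1) + m = (-34/9 + (1/2)*(-1)) - 3/506 = (-34/9 - 1/2) - 3/506 = -77/18 - 3/506 = -9754/2277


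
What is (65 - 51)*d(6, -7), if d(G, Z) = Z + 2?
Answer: -70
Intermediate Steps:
d(G, Z) = 2 + Z
(65 - 51)*d(6, -7) = (65 - 51)*(2 - 7) = 14*(-5) = -70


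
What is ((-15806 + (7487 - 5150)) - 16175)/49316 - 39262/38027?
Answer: -765879295/468834883 ≈ -1.6336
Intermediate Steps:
((-15806 + (7487 - 5150)) - 16175)/49316 - 39262/38027 = ((-15806 + 2337) - 16175)*(1/49316) - 39262*1/38027 = (-13469 - 16175)*(1/49316) - 39262/38027 = -29644*1/49316 - 39262/38027 = -7411/12329 - 39262/38027 = -765879295/468834883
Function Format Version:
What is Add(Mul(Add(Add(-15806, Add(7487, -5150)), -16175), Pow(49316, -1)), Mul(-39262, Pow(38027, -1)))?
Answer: Rational(-765879295, 468834883) ≈ -1.6336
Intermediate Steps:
Add(Mul(Add(Add(-15806, Add(7487, -5150)), -16175), Pow(49316, -1)), Mul(-39262, Pow(38027, -1))) = Add(Mul(Add(Add(-15806, 2337), -16175), Rational(1, 49316)), Mul(-39262, Rational(1, 38027))) = Add(Mul(Add(-13469, -16175), Rational(1, 49316)), Rational(-39262, 38027)) = Add(Mul(-29644, Rational(1, 49316)), Rational(-39262, 38027)) = Add(Rational(-7411, 12329), Rational(-39262, 38027)) = Rational(-765879295, 468834883)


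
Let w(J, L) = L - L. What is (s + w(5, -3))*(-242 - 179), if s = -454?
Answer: 191134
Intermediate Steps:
w(J, L) = 0
(s + w(5, -3))*(-242 - 179) = (-454 + 0)*(-242 - 179) = -454*(-421) = 191134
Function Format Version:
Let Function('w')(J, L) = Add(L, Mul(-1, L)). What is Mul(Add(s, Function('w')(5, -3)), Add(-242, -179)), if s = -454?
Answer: 191134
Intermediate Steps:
Function('w')(J, L) = 0
Mul(Add(s, Function('w')(5, -3)), Add(-242, -179)) = Mul(Add(-454, 0), Add(-242, -179)) = Mul(-454, -421) = 191134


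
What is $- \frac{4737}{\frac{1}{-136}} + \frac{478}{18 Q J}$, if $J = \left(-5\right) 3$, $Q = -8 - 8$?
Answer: $\frac{1391541359}{2160} \approx 6.4423 \cdot 10^{5}$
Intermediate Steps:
$Q = -16$
$J = -15$
$- \frac{4737}{\frac{1}{-136}} + \frac{478}{18 Q J} = - \frac{4737}{\frac{1}{-136}} + \frac{478}{18 \left(-16\right) \left(-15\right)} = - \frac{4737}{- \frac{1}{136}} + \frac{478}{\left(-288\right) \left(-15\right)} = \left(-4737\right) \left(-136\right) + \frac{478}{4320} = 644232 + 478 \cdot \frac{1}{4320} = 644232 + \frac{239}{2160} = \frac{1391541359}{2160}$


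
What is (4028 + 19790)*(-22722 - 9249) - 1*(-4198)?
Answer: -761481080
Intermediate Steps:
(4028 + 19790)*(-22722 - 9249) - 1*(-4198) = 23818*(-31971) + 4198 = -761485278 + 4198 = -761481080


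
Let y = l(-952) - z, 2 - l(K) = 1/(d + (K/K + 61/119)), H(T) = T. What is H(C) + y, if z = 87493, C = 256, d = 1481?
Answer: -15389911584/176419 ≈ -87235.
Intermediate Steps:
l(K) = 352719/176419 (l(K) = 2 - 1/(1481 + (K/K + 61/119)) = 2 - 1/(1481 + (1 + 61*(1/119))) = 2 - 1/(1481 + (1 + 61/119)) = 2 - 1/(1481 + 180/119) = 2 - 1/176419/119 = 2 - 1*119/176419 = 2 - 119/176419 = 352719/176419)
y = -15435074848/176419 (y = 352719/176419 - 1*87493 = 352719/176419 - 87493 = -15435074848/176419 ≈ -87491.)
H(C) + y = 256 - 15435074848/176419 = -15389911584/176419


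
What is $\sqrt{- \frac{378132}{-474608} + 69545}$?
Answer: $\frac{\sqrt{244771597156799}}{59326} \approx 263.72$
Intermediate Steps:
$\sqrt{- \frac{378132}{-474608} + 69545} = \sqrt{\left(-378132\right) \left(- \frac{1}{474608}\right) + 69545} = \sqrt{\frac{94533}{118652} + 69545} = \sqrt{\frac{8251747873}{118652}} = \frac{\sqrt{244771597156799}}{59326}$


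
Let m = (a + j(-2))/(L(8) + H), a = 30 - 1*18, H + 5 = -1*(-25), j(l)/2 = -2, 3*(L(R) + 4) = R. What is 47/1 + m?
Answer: 332/7 ≈ 47.429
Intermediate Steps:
L(R) = -4 + R/3
j(l) = -4 (j(l) = 2*(-2) = -4)
H = 20 (H = -5 - 1*(-25) = -5 + 25 = 20)
a = 12 (a = 30 - 18 = 12)
m = 3/7 (m = (12 - 4)/((-4 + (⅓)*8) + 20) = 8/((-4 + 8/3) + 20) = 8/(-4/3 + 20) = 8/(56/3) = 8*(3/56) = 3/7 ≈ 0.42857)
47/1 + m = 47/1 + 3/7 = 47*1 + 3/7 = 47 + 3/7 = 332/7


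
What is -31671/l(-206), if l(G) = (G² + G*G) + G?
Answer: -10557/28222 ≈ -0.37407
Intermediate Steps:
l(G) = G + 2*G² (l(G) = (G² + G²) + G = 2*G² + G = G + 2*G²)
-31671/l(-206) = -31671*(-1/(206*(1 + 2*(-206)))) = -31671*(-1/(206*(1 - 412))) = -31671/((-206*(-411))) = -31671/84666 = -31671*1/84666 = -10557/28222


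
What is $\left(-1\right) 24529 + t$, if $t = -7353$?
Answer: $-31882$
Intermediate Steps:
$\left(-1\right) 24529 + t = \left(-1\right) 24529 - 7353 = -24529 - 7353 = -31882$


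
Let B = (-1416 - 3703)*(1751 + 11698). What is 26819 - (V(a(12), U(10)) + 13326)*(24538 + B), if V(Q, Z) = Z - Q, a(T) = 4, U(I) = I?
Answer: 917520172295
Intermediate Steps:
B = -68845431 (B = -5119*13449 = -68845431)
26819 - (V(a(12), U(10)) + 13326)*(24538 + B) = 26819 - ((10 - 1*4) + 13326)*(24538 - 68845431) = 26819 - ((10 - 4) + 13326)*(-68820893) = 26819 - (6 + 13326)*(-68820893) = 26819 - 13332*(-68820893) = 26819 - 1*(-917520145476) = 26819 + 917520145476 = 917520172295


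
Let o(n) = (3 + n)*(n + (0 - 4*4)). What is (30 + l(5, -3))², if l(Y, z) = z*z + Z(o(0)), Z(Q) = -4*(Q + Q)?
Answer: 178929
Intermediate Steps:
o(n) = (-16 + n)*(3 + n) (o(n) = (3 + n)*(n + (0 - 16)) = (3 + n)*(n - 16) = (3 + n)*(-16 + n) = (-16 + n)*(3 + n))
Z(Q) = -8*Q
l(Y, z) = 384 + z² (l(Y, z) = z*z - 8*(-48 + 0² - 13*0) = z² - 8*(-48 + 0 + 0) = z² - 8*(-48) = z² + 384 = 384 + z²)
(30 + l(5, -3))² = (30 + (384 + (-3)²))² = (30 + (384 + 9))² = (30 + 393)² = 423² = 178929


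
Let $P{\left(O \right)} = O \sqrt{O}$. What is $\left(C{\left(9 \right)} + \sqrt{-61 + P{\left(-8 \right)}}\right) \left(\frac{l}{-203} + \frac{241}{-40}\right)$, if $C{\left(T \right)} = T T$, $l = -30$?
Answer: $- \frac{3865563}{8120} - \frac{47723 \sqrt{-61 - 16 i \sqrt{2}}}{8120} \approx -484.43 + 46.66 i$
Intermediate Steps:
$P{\left(O \right)} = O^{\frac{3}{2}}$
$C{\left(T \right)} = T^{2}$
$\left(C{\left(9 \right)} + \sqrt{-61 + P{\left(-8 \right)}}\right) \left(\frac{l}{-203} + \frac{241}{-40}\right) = \left(9^{2} + \sqrt{-61 + \left(-8\right)^{\frac{3}{2}}}\right) \left(- \frac{30}{-203} + \frac{241}{-40}\right) = \left(81 + \sqrt{-61 - 16 i \sqrt{2}}\right) \left(\left(-30\right) \left(- \frac{1}{203}\right) + 241 \left(- \frac{1}{40}\right)\right) = \left(81 + \sqrt{-61 - 16 i \sqrt{2}}\right) \left(\frac{30}{203} - \frac{241}{40}\right) = \left(81 + \sqrt{-61 - 16 i \sqrt{2}}\right) \left(- \frac{47723}{8120}\right) = - \frac{3865563}{8120} - \frac{47723 \sqrt{-61 - 16 i \sqrt{2}}}{8120}$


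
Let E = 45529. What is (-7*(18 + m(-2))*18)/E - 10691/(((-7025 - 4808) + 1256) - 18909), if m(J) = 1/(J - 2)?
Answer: 210402550/671234047 ≈ 0.31346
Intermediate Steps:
m(J) = 1/(-2 + J)
(-7*(18 + m(-2))*18)/E - 10691/(((-7025 - 4808) + 1256) - 18909) = (-7*(18 + 1/(-2 - 2))*18)/45529 - 10691/(((-7025 - 4808) + 1256) - 18909) = (-7*(18 + 1/(-4))*18)*(1/45529) - 10691/((-11833 + 1256) - 18909) = (-7*(18 - 1/4)*18)*(1/45529) - 10691/(-10577 - 18909) = (-7*71/4*18)*(1/45529) - 10691/(-29486) = -497/4*18*(1/45529) - 10691*(-1/29486) = -4473/2*1/45529 + 10691/29486 = -4473/91058 + 10691/29486 = 210402550/671234047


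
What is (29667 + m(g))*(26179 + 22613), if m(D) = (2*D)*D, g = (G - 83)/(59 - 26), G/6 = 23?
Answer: 4343349992/3 ≈ 1.4478e+9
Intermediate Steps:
G = 138 (G = 6*23 = 138)
g = 5/3 (g = (138 - 83)/(59 - 26) = 55/33 = 55*(1/33) = 5/3 ≈ 1.6667)
m(D) = 2*D²
(29667 + m(g))*(26179 + 22613) = (29667 + 2*(5/3)²)*(26179 + 22613) = (29667 + 2*(25/9))*48792 = (29667 + 50/9)*48792 = (267053/9)*48792 = 4343349992/3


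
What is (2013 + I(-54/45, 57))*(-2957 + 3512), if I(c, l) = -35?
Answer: 1097790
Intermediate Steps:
(2013 + I(-54/45, 57))*(-2957 + 3512) = (2013 - 35)*(-2957 + 3512) = 1978*555 = 1097790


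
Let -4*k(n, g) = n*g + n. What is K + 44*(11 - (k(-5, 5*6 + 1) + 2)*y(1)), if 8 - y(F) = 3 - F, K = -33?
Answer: -10637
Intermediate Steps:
k(n, g) = -n/4 - g*n/4 (k(n, g) = -(n*g + n)/4 = -(g*n + n)/4 = -(n + g*n)/4 = -n/4 - g*n/4)
y(F) = 5 + F (y(F) = 8 - (3 - F) = 8 + (-3 + F) = 5 + F)
K + 44*(11 - (k(-5, 5*6 + 1) + 2)*y(1)) = -33 + 44*(11 - (-1/4*(-5)*(1 + (5*6 + 1)) + 2)*(5 + 1)) = -33 + 44*(11 - (-1/4*(-5)*(1 + (30 + 1)) + 2)*6) = -33 + 44*(11 - (-1/4*(-5)*(1 + 31) + 2)*6) = -33 + 44*(11 - (-1/4*(-5)*32 + 2)*6) = -33 + 44*(11 - (40 + 2)*6) = -33 + 44*(11 - 42*6) = -33 + 44*(11 - 1*252) = -33 + 44*(11 - 252) = -33 + 44*(-241) = -33 - 10604 = -10637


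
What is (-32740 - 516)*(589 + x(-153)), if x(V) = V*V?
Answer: -798077488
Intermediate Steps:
x(V) = V²
(-32740 - 516)*(589 + x(-153)) = (-32740 - 516)*(589 + (-153)²) = -33256*(589 + 23409) = -33256*23998 = -798077488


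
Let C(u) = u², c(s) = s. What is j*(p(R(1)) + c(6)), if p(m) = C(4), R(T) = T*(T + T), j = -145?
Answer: -3190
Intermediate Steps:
R(T) = 2*T² (R(T) = T*(2*T) = 2*T²)
p(m) = 16 (p(m) = 4² = 16)
j*(p(R(1)) + c(6)) = -145*(16 + 6) = -145*22 = -3190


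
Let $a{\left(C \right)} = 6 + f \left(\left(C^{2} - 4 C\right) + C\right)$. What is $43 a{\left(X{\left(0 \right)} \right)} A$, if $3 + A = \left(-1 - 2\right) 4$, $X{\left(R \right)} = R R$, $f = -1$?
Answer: $-3870$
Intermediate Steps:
$X{\left(R \right)} = R^{2}$
$a{\left(C \right)} = 6 - C^{2} + 3 C$ ($a{\left(C \right)} = 6 - \left(\left(C^{2} - 4 C\right) + C\right) = 6 - \left(C^{2} - 3 C\right) = 6 - C^{2} + 3 C$)
$A = -15$ ($A = -3 + \left(-1 - 2\right) 4 = -3 - 12 = -15$)
$43 a{\left(X{\left(0 \right)} \right)} A = 43 \left(6 - \left(0^{2}\right)^{2} + 3 \cdot 0^{2}\right) \left(-15\right) = 43 \left(6 - 0^{2} + 3 \cdot 0\right) \left(-15\right) = 43 \left(6 - 0 + 0\right) \left(-15\right) = 43 \left(6 + 0 + 0\right) \left(-15\right) = 43 \cdot 6 \left(-15\right) = 258 \left(-15\right) = -3870$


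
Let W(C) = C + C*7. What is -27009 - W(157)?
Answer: -28265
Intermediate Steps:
W(C) = 8*C (W(C) = C + 7*C = 8*C)
-27009 - W(157) = -27009 - 8*157 = -27009 - 1*1256 = -27009 - 1256 = -28265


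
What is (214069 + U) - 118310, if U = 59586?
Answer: 155345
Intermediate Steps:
(214069 + U) - 118310 = (214069 + 59586) - 118310 = 273655 - 118310 = 155345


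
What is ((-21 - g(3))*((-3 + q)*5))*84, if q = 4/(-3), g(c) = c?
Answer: 43680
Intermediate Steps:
q = -4/3 (q = 4*(-1/3) = -4/3 ≈ -1.3333)
((-21 - g(3))*((-3 + q)*5))*84 = ((-21 - 1*3)*((-3 - 4/3)*5))*84 = ((-21 - 3)*(-13/3*5))*84 = -24*(-65/3)*84 = 520*84 = 43680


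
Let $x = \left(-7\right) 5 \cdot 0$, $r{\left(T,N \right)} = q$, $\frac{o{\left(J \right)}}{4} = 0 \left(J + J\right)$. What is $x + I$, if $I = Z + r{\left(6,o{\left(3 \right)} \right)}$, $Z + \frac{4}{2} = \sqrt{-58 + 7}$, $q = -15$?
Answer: $-17 + i \sqrt{51} \approx -17.0 + 7.1414 i$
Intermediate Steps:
$o{\left(J \right)} = 0$ ($o{\left(J \right)} = 4 \cdot 0 \left(J + J\right) = 4 \cdot 0 \cdot 2 J = 4 \cdot 0 = 0$)
$r{\left(T,N \right)} = -15$
$Z = -2 + i \sqrt{51}$ ($Z = -2 + \sqrt{-58 + 7} = -2 + \sqrt{-51} = -2 + i \sqrt{51} \approx -2.0 + 7.1414 i$)
$x = 0$ ($x = \left(-35\right) 0 = 0$)
$I = -17 + i \sqrt{51}$ ($I = \left(-2 + i \sqrt{51}\right) - 15 = -17 + i \sqrt{51} \approx -17.0 + 7.1414 i$)
$x + I = 0 - \left(17 - i \sqrt{51}\right) = -17 + i \sqrt{51}$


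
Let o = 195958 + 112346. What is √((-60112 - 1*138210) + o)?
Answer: √109982 ≈ 331.64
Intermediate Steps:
o = 308304
√((-60112 - 1*138210) + o) = √((-60112 - 1*138210) + 308304) = √((-60112 - 138210) + 308304) = √(-198322 + 308304) = √109982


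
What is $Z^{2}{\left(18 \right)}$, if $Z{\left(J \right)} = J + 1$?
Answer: $361$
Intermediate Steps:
$Z{\left(J \right)} = 1 + J$
$Z^{2}{\left(18 \right)} = \left(1 + 18\right)^{2} = 19^{2} = 361$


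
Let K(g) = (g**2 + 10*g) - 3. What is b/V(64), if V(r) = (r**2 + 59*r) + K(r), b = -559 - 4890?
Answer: -5449/12605 ≈ -0.43229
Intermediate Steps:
K(g) = -3 + g**2 + 10*g
b = -5449
V(r) = -3 + 2*r**2 + 69*r (V(r) = (r**2 + 59*r) + (-3 + r**2 + 10*r) = -3 + 2*r**2 + 69*r)
b/V(64) = -5449/(-3 + 2*64**2 + 69*64) = -5449/(-3 + 2*4096 + 4416) = -5449/(-3 + 8192 + 4416) = -5449/12605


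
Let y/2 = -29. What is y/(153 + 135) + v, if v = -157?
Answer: -22637/144 ≈ -157.20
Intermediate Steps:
y = -58 (y = 2*(-29) = -58)
y/(153 + 135) + v = -58/(153 + 135) - 157 = -58/288 - 157 = (1/288)*(-58) - 157 = -29/144 - 157 = -22637/144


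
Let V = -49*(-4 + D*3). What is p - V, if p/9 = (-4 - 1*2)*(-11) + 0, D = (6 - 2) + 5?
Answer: 1721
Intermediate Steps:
D = 9 (D = 4 + 5 = 9)
p = 594 (p = 9*((-4 - 1*2)*(-11) + 0) = 9*((-4 - 2)*(-11) + 0) = 9*(-6*(-11) + 0) = 9*(66 + 0) = 9*66 = 594)
V = -1127 (V = -49*(-4 + 9*3) = -49*(-4 + 27) = -49*23 = -1127)
p - V = 594 - 1*(-1127) = 594 + 1127 = 1721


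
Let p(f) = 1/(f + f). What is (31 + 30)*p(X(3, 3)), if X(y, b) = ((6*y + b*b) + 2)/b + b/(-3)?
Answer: 183/52 ≈ 3.5192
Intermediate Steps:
X(y, b) = -b/3 + (2 + b² + 6*y)/b (X(y, b) = ((6*y + b²) + 2)/b + b*(-⅓) = ((b² + 6*y) + 2)/b - b/3 = (2 + b² + 6*y)/b - b/3 = -b/3 + (2 + b² + 6*y)/b)
p(f) = 1/(2*f)
(31 + 30)*p(X(3, 3)) = (31 + 30)*(1/(2*(((⅔)*(3 + 3² + 9*3)/3)))) = 61*(1/(2*(((⅔)*(⅓)*(3 + 9 + 27))))) = 61*(1/(2*(((⅔)*(⅓)*39)))) = 61*(1/(2*(26/3))) = 61*((½)*(3/26)) = 61*(3/52) = 183/52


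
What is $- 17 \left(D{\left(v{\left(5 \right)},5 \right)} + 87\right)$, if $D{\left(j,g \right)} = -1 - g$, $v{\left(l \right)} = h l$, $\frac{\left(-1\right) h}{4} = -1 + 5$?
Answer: $-1377$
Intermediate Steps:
$h = -16$ ($h = - 4 \left(-1 + 5\right) = \left(-4\right) 4 = -16$)
$v{\left(l \right)} = - 16 l$
$- 17 \left(D{\left(v{\left(5 \right)},5 \right)} + 87\right) = - 17 \left(\left(-1 - 5\right) + 87\right) = - 17 \left(-6 + 87\right) = \left(-17\right) 81 = -1377$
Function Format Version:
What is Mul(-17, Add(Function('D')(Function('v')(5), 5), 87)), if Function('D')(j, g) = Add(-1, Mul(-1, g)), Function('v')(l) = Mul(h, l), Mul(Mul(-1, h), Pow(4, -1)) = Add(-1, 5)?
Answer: -1377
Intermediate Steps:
h = -16 (h = Mul(-4, Add(-1, 5)) = Mul(-4, 4) = -16)
Function('v')(l) = Mul(-16, l)
Mul(-17, Add(Function('D')(Function('v')(5), 5), 87)) = Mul(-17, Add(Add(-1, Mul(-1, 5)), 87)) = Mul(-17, Add(Add(-1, -5), 87)) = Mul(-17, Add(-6, 87)) = Mul(-17, 81) = -1377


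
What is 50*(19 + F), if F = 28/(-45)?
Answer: 8270/9 ≈ 918.89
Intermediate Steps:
F = -28/45 (F = 28*(-1/45) = -28/45 ≈ -0.62222)
50*(19 + F) = 50*(19 - 28/45) = 50*(827/45) = 8270/9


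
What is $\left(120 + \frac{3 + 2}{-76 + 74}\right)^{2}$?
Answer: $\frac{55225}{4} \approx 13806.0$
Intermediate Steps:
$\left(120 + \frac{3 + 2}{-76 + 74}\right)^{2} = \left(120 + \frac{5}{-2}\right)^{2} = \left(120 + 5 \left(- \frac{1}{2}\right)\right)^{2} = \left(120 - \frac{5}{2}\right)^{2} = \left(\frac{235}{2}\right)^{2} = \frac{55225}{4}$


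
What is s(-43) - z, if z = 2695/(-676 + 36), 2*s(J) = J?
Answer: -2213/128 ≈ -17.289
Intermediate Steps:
s(J) = J/2
z = -539/128 (z = 2695/(-640) = 2695*(-1/640) = -539/128 ≈ -4.2109)
s(-43) - z = (1/2)*(-43) - 1*(-539/128) = -43/2 + 539/128 = -2213/128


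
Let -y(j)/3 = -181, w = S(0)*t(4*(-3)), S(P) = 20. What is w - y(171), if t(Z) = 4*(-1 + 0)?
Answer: -623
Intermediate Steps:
t(Z) = -4 (t(Z) = 4*(-1) = -4)
w = -80 (w = 20*(-4) = -80)
y(j) = 543 (y(j) = -3*(-181) = 543)
w - y(171) = -80 - 1*543 = -80 - 543 = -623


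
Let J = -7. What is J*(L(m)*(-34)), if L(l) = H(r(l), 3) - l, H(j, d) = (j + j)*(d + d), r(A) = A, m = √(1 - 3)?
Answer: 2618*I*√2 ≈ 3702.4*I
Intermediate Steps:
m = I*√2 (m = √(-2) = I*√2 ≈ 1.4142*I)
H(j, d) = 4*d*j (H(j, d) = (2*j)*(2*d) = 4*d*j)
L(l) = 11*l (L(l) = 4*3*l - l = 12*l - l = 11*l)
J*(L(m)*(-34)) = -7*11*(I*√2)*(-34) = -7*11*I*√2*(-34) = -(-2618)*I*√2 = 2618*I*√2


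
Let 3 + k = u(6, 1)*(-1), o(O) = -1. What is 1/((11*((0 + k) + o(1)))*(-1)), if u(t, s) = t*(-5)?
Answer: -1/286 ≈ -0.0034965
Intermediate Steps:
u(t, s) = -5*t
k = 27 (k = -3 - 5*6*(-1) = -3 - 30*(-1) = -3 + 30 = 27)
1/((11*((0 + k) + o(1)))*(-1)) = 1/((11*((0 + 27) - 1))*(-1)) = 1/((11*(27 - 1))*(-1)) = 1/((11*26)*(-1)) = 1/(286*(-1)) = 1/(-286) = -1/286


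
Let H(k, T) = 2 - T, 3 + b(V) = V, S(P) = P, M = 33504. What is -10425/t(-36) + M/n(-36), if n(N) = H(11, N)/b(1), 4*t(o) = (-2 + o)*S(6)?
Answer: -30029/19 ≈ -1580.5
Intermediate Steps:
b(V) = -3 + V
t(o) = -3 + 3*o/2 (t(o) = ((-2 + o)*6)/4 = (-12 + 6*o)/4 = -3 + 3*o/2)
n(N) = -1 + N/2 (n(N) = (2 - N)/(-3 + 1) = (2 - N)/(-2) = (2 - N)*(-½) = -1 + N/2)
-10425/t(-36) + M/n(-36) = -10425/(-3 + (3/2)*(-36)) + 33504/(-1 + (½)*(-36)) = -10425/(-3 - 54) + 33504/(-1 - 18) = -10425/(-57) + 33504/(-19) = -10425*(-1/57) + 33504*(-1/19) = 3475/19 - 33504/19 = -30029/19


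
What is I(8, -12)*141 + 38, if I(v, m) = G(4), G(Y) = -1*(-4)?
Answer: 602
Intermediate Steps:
G(Y) = 4
I(v, m) = 4
I(8, -12)*141 + 38 = 4*141 + 38 = 564 + 38 = 602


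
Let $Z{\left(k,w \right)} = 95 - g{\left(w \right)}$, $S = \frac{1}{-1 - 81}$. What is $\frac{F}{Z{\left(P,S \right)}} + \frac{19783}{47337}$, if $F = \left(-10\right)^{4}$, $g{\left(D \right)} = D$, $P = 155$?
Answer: $\frac{12990156451}{122934189} \approx 105.67$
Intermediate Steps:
$S = - \frac{1}{82}$ ($S = \frac{1}{-1 - 81} = \frac{1}{-82} = - \frac{1}{82} \approx -0.012195$)
$F = 10000$
$Z{\left(k,w \right)} = 95 - w$
$\frac{F}{Z{\left(P,S \right)}} + \frac{19783}{47337} = \frac{10000}{95 - - \frac{1}{82}} + \frac{19783}{47337} = \frac{10000}{95 + \frac{1}{82}} + 19783 \cdot \frac{1}{47337} = \frac{10000}{\frac{7791}{82}} + \frac{19783}{47337} = 10000 \cdot \frac{82}{7791} + \frac{19783}{47337} = \frac{820000}{7791} + \frac{19783}{47337} = \frac{12990156451}{122934189}$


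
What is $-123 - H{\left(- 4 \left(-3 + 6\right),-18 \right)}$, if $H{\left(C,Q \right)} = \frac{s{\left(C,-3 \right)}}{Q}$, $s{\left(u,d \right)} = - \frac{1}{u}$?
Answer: $- \frac{26567}{216} \approx -123.0$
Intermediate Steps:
$H{\left(C,Q \right)} = - \frac{1}{C Q}$ ($H{\left(C,Q \right)} = \frac{\left(-1\right) \frac{1}{C}}{Q} = - \frac{1}{C Q}$)
$-123 - H{\left(- 4 \left(-3 + 6\right),-18 \right)} = -123 - - \frac{1}{- 4 \left(-3 + 6\right) \left(-18\right)} = -123 - \left(-1\right) \frac{1}{\left(-4\right) 3} \left(- \frac{1}{18}\right) = -123 - \left(-1\right) \frac{1}{-12} \left(- \frac{1}{18}\right) = -123 - \left(-1\right) \left(- \frac{1}{12}\right) \left(- \frac{1}{18}\right) = -123 - - \frac{1}{216} = -123 + \frac{1}{216} = - \frac{26567}{216}$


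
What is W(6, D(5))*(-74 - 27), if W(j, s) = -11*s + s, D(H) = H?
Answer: 5050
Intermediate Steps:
W(j, s) = -10*s
W(6, D(5))*(-74 - 27) = (-10*5)*(-74 - 27) = -50*(-101) = 5050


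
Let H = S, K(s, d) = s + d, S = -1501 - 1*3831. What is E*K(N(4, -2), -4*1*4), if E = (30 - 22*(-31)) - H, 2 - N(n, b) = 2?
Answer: -96704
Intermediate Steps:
N(n, b) = 0 (N(n, b) = 2 - 1*2 = 2 - 2 = 0)
S = -5332 (S = -1501 - 3831 = -5332)
K(s, d) = d + s
H = -5332
E = 6044 (E = (30 - 22*(-31)) - 1*(-5332) = (30 + 682) + 5332 = 712 + 5332 = 6044)
E*K(N(4, -2), -4*1*4) = 6044*(-4*1*4 + 0) = 6044*(-4*4 + 0) = 6044*(-16 + 0) = 6044*(-16) = -96704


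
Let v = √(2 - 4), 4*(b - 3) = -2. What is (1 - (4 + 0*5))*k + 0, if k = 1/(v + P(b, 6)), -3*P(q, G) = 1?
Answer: 9/19 + 27*I*√2/19 ≈ 0.47368 + 2.0097*I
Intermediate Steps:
b = 5/2 (b = 3 + (¼)*(-2) = 3 - ½ = 5/2 ≈ 2.5000)
P(q, G) = -⅓ (P(q, G) = -⅓*1 = -⅓)
v = I*√2 (v = √(-2) = I*√2 ≈ 1.4142*I)
k = 1/(-⅓ + I*√2) (k = 1/(I*√2 - ⅓) = 1/(-⅓ + I*√2) ≈ -0.15789 - 0.66989*I)
(1 - (4 + 0*5))*k + 0 = (1 - (4 + 0*5))*(-3/19 - 9*I*√2/19) + 0 = (1 - (4 + 0))*(-3/19 - 9*I*√2/19) + 0 = (1 - 1*4)*(-3/19 - 9*I*√2/19) + 0 = (1 - 4)*(-3/19 - 9*I*√2/19) + 0 = -3*(-3/19 - 9*I*√2/19) + 0 = (9/19 + 27*I*√2/19) + 0 = 9/19 + 27*I*√2/19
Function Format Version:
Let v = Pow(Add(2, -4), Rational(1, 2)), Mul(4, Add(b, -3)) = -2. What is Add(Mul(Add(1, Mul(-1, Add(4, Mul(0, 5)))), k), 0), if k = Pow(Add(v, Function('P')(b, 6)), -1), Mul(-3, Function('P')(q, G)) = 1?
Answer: Add(Rational(9, 19), Mul(Rational(27, 19), I, Pow(2, Rational(1, 2)))) ≈ Add(0.47368, Mul(2.0097, I))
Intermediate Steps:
b = Rational(5, 2) (b = Add(3, Mul(Rational(1, 4), -2)) = Add(3, Rational(-1, 2)) = Rational(5, 2) ≈ 2.5000)
Function('P')(q, G) = Rational(-1, 3) (Function('P')(q, G) = Mul(Rational(-1, 3), 1) = Rational(-1, 3))
v = Mul(I, Pow(2, Rational(1, 2))) (v = Pow(-2, Rational(1, 2)) = Mul(I, Pow(2, Rational(1, 2))) ≈ Mul(1.4142, I))
k = Pow(Add(Rational(-1, 3), Mul(I, Pow(2, Rational(1, 2)))), -1) (k = Pow(Add(Mul(I, Pow(2, Rational(1, 2))), Rational(-1, 3)), -1) = Pow(Add(Rational(-1, 3), Mul(I, Pow(2, Rational(1, 2)))), -1) ≈ Add(-0.15789, Mul(-0.66989, I)))
Add(Mul(Add(1, Mul(-1, Add(4, Mul(0, 5)))), k), 0) = Add(Mul(Add(1, Mul(-1, Add(4, Mul(0, 5)))), Add(Rational(-3, 19), Mul(Rational(-9, 19), I, Pow(2, Rational(1, 2))))), 0) = Add(Mul(Add(1, Mul(-1, Add(4, 0))), Add(Rational(-3, 19), Mul(Rational(-9, 19), I, Pow(2, Rational(1, 2))))), 0) = Add(Mul(Add(1, Mul(-1, 4)), Add(Rational(-3, 19), Mul(Rational(-9, 19), I, Pow(2, Rational(1, 2))))), 0) = Add(Mul(Add(1, -4), Add(Rational(-3, 19), Mul(Rational(-9, 19), I, Pow(2, Rational(1, 2))))), 0) = Add(Mul(-3, Add(Rational(-3, 19), Mul(Rational(-9, 19), I, Pow(2, Rational(1, 2))))), 0) = Add(Add(Rational(9, 19), Mul(Rational(27, 19), I, Pow(2, Rational(1, 2)))), 0) = Add(Rational(9, 19), Mul(Rational(27, 19), I, Pow(2, Rational(1, 2))))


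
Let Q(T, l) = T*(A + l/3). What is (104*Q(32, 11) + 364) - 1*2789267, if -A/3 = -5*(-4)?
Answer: -8929141/3 ≈ -2.9764e+6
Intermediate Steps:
A = -60 (A = -(-15)*(-4) = -3*20 = -60)
Q(T, l) = T*(-60 + l/3)
(104*Q(32, 11) + 364) - 1*2789267 = (104*((⅓)*32*(-180 + 11)) + 364) - 1*2789267 = (104*((⅓)*32*(-169)) + 364) - 2789267 = (104*(-5408/3) + 364) - 2789267 = (-562432/3 + 364) - 2789267 = -561340/3 - 2789267 = -8929141/3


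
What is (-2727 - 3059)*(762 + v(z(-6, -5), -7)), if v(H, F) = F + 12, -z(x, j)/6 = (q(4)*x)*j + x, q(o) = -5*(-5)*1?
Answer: -4437862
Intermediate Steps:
q(o) = 25 (q(o) = 25*1 = 25)
z(x, j) = -6*x - 150*j*x (z(x, j) = -6*((25*x)*j + x) = -6*(25*j*x + x) = -6*(x + 25*j*x) = -6*x - 150*j*x)
v(H, F) = 12 + F
(-2727 - 3059)*(762 + v(z(-6, -5), -7)) = (-2727 - 3059)*(762 + (12 - 7)) = -5786*(762 + 5) = -5786*767 = -4437862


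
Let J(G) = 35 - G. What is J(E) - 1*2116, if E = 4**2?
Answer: -2097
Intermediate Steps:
E = 16
J(E) - 1*2116 = (35 - 1*16) - 1*2116 = (35 - 16) - 2116 = 19 - 2116 = -2097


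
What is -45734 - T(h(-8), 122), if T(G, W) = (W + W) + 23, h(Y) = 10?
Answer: -46001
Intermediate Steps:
T(G, W) = 23 + 2*W (T(G, W) = 2*W + 23 = 23 + 2*W)
-45734 - T(h(-8), 122) = -45734 - (23 + 2*122) = -45734 - (23 + 244) = -45734 - 1*267 = -45734 - 267 = -46001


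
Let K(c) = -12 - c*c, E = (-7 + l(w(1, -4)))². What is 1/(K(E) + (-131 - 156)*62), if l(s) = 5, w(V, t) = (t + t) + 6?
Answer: -1/17822 ≈ -5.6110e-5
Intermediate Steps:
w(V, t) = 6 + 2*t (w(V, t) = 2*t + 6 = 6 + 2*t)
E = 4 (E = (-7 + 5)² = (-2)² = 4)
K(c) = -12 - c²
1/(K(E) + (-131 - 156)*62) = 1/((-12 - 1*4²) + (-131 - 156)*62) = 1/((-12 - 1*16) - 287*62) = 1/((-12 - 16) - 17794) = 1/(-28 - 17794) = 1/(-17822) = -1/17822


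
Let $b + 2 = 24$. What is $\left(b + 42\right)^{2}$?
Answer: $4096$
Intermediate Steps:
$b = 22$ ($b = -2 + 24 = 22$)
$\left(b + 42\right)^{2} = \left(22 + 42\right)^{2} = 64^{2} = 4096$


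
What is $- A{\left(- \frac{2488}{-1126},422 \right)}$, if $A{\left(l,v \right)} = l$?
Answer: $- \frac{1244}{563} \approx -2.2096$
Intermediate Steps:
$- A{\left(- \frac{2488}{-1126},422 \right)} = - \frac{-2488}{-1126} = - \frac{\left(-2488\right) \left(-1\right)}{1126} = \left(-1\right) \frac{1244}{563} = - \frac{1244}{563}$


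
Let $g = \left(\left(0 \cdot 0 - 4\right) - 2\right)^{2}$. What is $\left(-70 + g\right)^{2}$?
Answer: $1156$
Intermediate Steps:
$g = 36$ ($g = \left(\left(0 - 4\right) - 2\right)^{2} = \left(-4 - 2\right)^{2} = \left(-6\right)^{2} = 36$)
$\left(-70 + g\right)^{2} = \left(-70 + 36\right)^{2} = \left(-34\right)^{2} = 1156$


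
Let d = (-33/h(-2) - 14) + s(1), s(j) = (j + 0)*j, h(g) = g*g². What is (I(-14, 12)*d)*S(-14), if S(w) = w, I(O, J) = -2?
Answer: -497/2 ≈ -248.50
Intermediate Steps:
h(g) = g³
s(j) = j² (s(j) = j*j = j²)
d = -71/8 (d = (-33/((-2)³) - 14) + 1² = (-33/(-8) - 14) + 1 = (-33*(-⅛) - 14) + 1 = (33/8 - 14) + 1 = -79/8 + 1 = -71/8 ≈ -8.8750)
(I(-14, 12)*d)*S(-14) = -2*(-71/8)*(-14) = (71/4)*(-14) = -497/2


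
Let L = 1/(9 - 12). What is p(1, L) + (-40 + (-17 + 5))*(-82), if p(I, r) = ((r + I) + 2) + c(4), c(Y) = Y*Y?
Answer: 12848/3 ≈ 4282.7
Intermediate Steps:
c(Y) = Y²
L = -⅓ (L = 1/(-3) = -⅓ ≈ -0.33333)
p(I, r) = 18 + I + r (p(I, r) = ((r + I) + 2) + 4² = ((I + r) + 2) + 16 = (2 + I + r) + 16 = 18 + I + r)
p(1, L) + (-40 + (-17 + 5))*(-82) = (18 + 1 - ⅓) + (-40 + (-17 + 5))*(-82) = 56/3 + (-40 - 12)*(-82) = 56/3 - 52*(-82) = 56/3 + 4264 = 12848/3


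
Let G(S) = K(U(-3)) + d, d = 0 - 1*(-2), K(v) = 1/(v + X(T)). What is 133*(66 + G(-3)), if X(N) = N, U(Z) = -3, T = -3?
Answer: 54131/6 ≈ 9021.8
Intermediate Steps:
K(v) = 1/(-3 + v) (K(v) = 1/(v - 3) = 1/(-3 + v))
d = 2 (d = 0 + 2 = 2)
G(S) = 11/6 (G(S) = 1/(-3 - 3) + 2 = 1/(-6) + 2 = -⅙ + 2 = 11/6)
133*(66 + G(-3)) = 133*(66 + 11/6) = 133*(407/6) = 54131/6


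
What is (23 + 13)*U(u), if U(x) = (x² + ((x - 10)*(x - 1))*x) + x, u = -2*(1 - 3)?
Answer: -1872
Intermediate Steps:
u = 4 (u = -2*(-2) = 4)
U(x) = x + x² + x*(-1 + x)*(-10 + x) (U(x) = (x² + ((-10 + x)*(-1 + x))*x) + x = (x² + ((-1 + x)*(-10 + x))*x) + x = (x² + x*(-1 + x)*(-10 + x)) + x = x + x² + x*(-1 + x)*(-10 + x))
(23 + 13)*U(u) = (23 + 13)*(4*(11 + 4² - 10*4)) = 36*(4*(11 + 16 - 40)) = 36*(4*(-13)) = 36*(-52) = -1872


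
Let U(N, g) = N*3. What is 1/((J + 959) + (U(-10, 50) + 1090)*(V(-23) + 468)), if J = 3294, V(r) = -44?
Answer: 1/453693 ≈ 2.2041e-6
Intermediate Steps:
U(N, g) = 3*N
1/((J + 959) + (U(-10, 50) + 1090)*(V(-23) + 468)) = 1/((3294 + 959) + (3*(-10) + 1090)*(-44 + 468)) = 1/(4253 + (-30 + 1090)*424) = 1/(4253 + 1060*424) = 1/(4253 + 449440) = 1/453693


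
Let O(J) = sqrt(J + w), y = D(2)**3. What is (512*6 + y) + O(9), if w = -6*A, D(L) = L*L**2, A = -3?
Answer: 3584 + 3*sqrt(3) ≈ 3589.2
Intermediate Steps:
D(L) = L**3
y = 512 (y = (2**3)**3 = 8**3 = 512)
w = 18 (w = -6*(-3) = 18)
O(J) = sqrt(18 + J) (O(J) = sqrt(J + 18) = sqrt(18 + J))
(512*6 + y) + O(9) = (512*6 + 512) + sqrt(18 + 9) = (3072 + 512) + sqrt(27) = 3584 + 3*sqrt(3)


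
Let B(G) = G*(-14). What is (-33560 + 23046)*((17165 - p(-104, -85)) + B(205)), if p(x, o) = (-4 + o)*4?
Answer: -154040614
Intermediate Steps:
B(G) = -14*G
p(x, o) = -16 + 4*o
(-33560 + 23046)*((17165 - p(-104, -85)) + B(205)) = (-33560 + 23046)*((17165 - (-16 + 4*(-85))) - 14*205) = -10514*((17165 - (-16 - 340)) - 2870) = -10514*((17165 - 1*(-356)) - 2870) = -10514*((17165 + 356) - 2870) = -10514*(17521 - 2870) = -10514*14651 = -154040614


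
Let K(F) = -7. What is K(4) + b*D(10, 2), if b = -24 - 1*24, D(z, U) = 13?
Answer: -631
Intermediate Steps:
b = -48 (b = -24 - 24 = -48)
K(4) + b*D(10, 2) = -7 - 48*13 = -7 - 624 = -631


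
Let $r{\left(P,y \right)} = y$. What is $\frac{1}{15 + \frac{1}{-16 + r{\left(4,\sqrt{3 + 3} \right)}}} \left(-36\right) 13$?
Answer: $- \frac{1747512}{55771} - \frac{468 \sqrt{6}}{55771} \approx -31.354$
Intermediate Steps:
$\frac{1}{15 + \frac{1}{-16 + r{\left(4,\sqrt{3 + 3} \right)}}} \left(-36\right) 13 = \frac{1}{15 + \frac{1}{-16 + \sqrt{3 + 3}}} \left(-36\right) 13 = \frac{1}{15 + \frac{1}{-16 + \sqrt{6}}} \left(-36\right) 13 = - \frac{36}{15 + \frac{1}{-16 + \sqrt{6}}} \cdot 13 = - \frac{468}{15 + \frac{1}{-16 + \sqrt{6}}}$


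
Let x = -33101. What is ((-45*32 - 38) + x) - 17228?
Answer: -51807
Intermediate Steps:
((-45*32 - 38) + x) - 17228 = ((-45*32 - 38) - 33101) - 17228 = ((-1440 - 38) - 33101) - 17228 = (-1478 - 33101) - 17228 = -34579 - 17228 = -51807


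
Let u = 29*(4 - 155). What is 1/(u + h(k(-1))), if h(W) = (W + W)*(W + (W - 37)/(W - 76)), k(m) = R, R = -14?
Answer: -15/60043 ≈ -0.00024982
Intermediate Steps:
k(m) = -14
u = -4379 (u = 29*(-151) = -4379)
h(W) = 2*W*(W + (-37 + W)/(-76 + W)) (h(W) = (2*W)*(W + (-37 + W)/(-76 + W)) = 2*W*(W + (-37 + W)/(-76 + W)))
1/(u + h(k(-1))) = 1/(-4379 + 2*(-14)*(-37 + (-14)**2 - 75*(-14))/(-76 - 14)) = 1/(-4379 + 2*(-14)*(-37 + 196 + 1050)/(-90)) = 1/(-4379 + 2*(-14)*(-1/90)*1209) = 1/(-4379 + 5642/15) = 1/(-60043/15) = -15/60043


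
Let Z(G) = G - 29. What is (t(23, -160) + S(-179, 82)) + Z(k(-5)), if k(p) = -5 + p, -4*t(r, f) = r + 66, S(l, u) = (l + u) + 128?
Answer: -121/4 ≈ -30.250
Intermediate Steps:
S(l, u) = 128 + l + u
t(r, f) = -33/2 - r/4 (t(r, f) = -(r + 66)/4 = -(66 + r)/4 = -33/2 - r/4)
Z(G) = -29 + G
(t(23, -160) + S(-179, 82)) + Z(k(-5)) = ((-33/2 - ¼*23) + (128 - 179 + 82)) + (-29 + (-5 - 5)) = ((-33/2 - 23/4) + 31) + (-29 - 10) = (-89/4 + 31) - 39 = 35/4 - 39 = -121/4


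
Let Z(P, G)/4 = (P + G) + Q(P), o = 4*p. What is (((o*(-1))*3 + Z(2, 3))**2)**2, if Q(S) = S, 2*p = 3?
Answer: 10000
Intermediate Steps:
p = 3/2 (p = (1/2)*3 = 3/2 ≈ 1.5000)
o = 6 (o = 4*(3/2) = 6)
Z(P, G) = 4*G + 8*P (Z(P, G) = 4*((P + G) + P) = 4*((G + P) + P) = 4*(G + 2*P) = 4*G + 8*P)
(((o*(-1))*3 + Z(2, 3))**2)**2 = (((6*(-1))*3 + (4*3 + 8*2))**2)**2 = ((-6*3 + (12 + 16))**2)**2 = ((-18 + 28)**2)**2 = (10**2)**2 = 100**2 = 10000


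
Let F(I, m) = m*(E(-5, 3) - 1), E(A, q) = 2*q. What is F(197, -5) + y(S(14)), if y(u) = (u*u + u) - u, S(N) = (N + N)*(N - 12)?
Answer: 3111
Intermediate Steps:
S(N) = 2*N*(-12 + N) (S(N) = (2*N)*(-12 + N) = 2*N*(-12 + N))
F(I, m) = 5*m (F(I, m) = m*(2*3 - 1) = m*(6 - 1) = m*5 = 5*m)
y(u) = u² (y(u) = (u² + u) - u = (u + u²) - u = u²)
F(197, -5) + y(S(14)) = 5*(-5) + (2*14*(-12 + 14))² = -25 + (2*14*2)² = -25 + 56² = -25 + 3136 = 3111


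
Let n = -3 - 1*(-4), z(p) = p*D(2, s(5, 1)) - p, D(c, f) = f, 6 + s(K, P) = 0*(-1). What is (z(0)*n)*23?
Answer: 0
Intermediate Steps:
s(K, P) = -6 (s(K, P) = -6 + 0*(-1) = -6 + 0 = -6)
z(p) = -7*p (z(p) = p*(-6) - p = -6*p - p = -7*p)
n = 1 (n = -3 + 4 = 1)
(z(0)*n)*23 = (-7*0*1)*23 = (0*1)*23 = 0*23 = 0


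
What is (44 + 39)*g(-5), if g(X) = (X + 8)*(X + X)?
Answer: -2490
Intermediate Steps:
g(X) = 2*X*(8 + X) (g(X) = (8 + X)*(2*X) = 2*X*(8 + X))
(44 + 39)*g(-5) = (44 + 39)*(2*(-5)*(8 - 5)) = 83*(2*(-5)*3) = 83*(-30) = -2490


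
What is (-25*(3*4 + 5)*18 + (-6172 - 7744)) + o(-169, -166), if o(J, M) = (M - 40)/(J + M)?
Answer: -7224404/335 ≈ -21565.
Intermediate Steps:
o(J, M) = (-40 + M)/(J + M)
(-25*(3*4 + 5)*18 + (-6172 - 7744)) + o(-169, -166) = (-25*(3*4 + 5)*18 + (-6172 - 7744)) + (-40 - 166)/(-169 - 166) = (-25*(12 + 5)*18 - 13916) - 206/(-335) = (-25*17*18 - 13916) - 1/335*(-206) = (-425*18 - 13916) + 206/335 = (-7650 - 13916) + 206/335 = -21566 + 206/335 = -7224404/335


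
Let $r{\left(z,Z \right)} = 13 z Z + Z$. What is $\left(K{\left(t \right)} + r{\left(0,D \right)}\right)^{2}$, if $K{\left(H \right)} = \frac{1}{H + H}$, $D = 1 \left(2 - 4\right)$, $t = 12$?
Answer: $\frac{2209}{576} \approx 3.8351$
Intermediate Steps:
$D = -2$ ($D = 1 \left(-2\right) = -2$)
$K{\left(H \right)} = \frac{1}{2 H}$
$r{\left(z,Z \right)} = Z + 13 Z z$ ($r{\left(z,Z \right)} = 13 Z z + Z = Z + 13 Z z$)
$\left(K{\left(t \right)} + r{\left(0,D \right)}\right)^{2} = \left(\frac{1}{2 \cdot 12} - 2 \left(1 + 13 \cdot 0\right)\right)^{2} = \left(\frac{1}{2} \cdot \frac{1}{12} - 2 \left(1 + 0\right)\right)^{2} = \left(\frac{1}{24} - 2\right)^{2} = \left(- \frac{47}{24}\right)^{2} = \frac{2209}{576}$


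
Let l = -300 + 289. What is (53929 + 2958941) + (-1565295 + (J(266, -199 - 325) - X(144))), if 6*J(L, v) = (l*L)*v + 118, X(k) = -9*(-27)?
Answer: 1702889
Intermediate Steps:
X(k) = 243
l = -11
J(L, v) = 59/3 - 11*L*v/6 (J(L, v) = ((-11*L)*v + 118)/6 = (-11*L*v + 118)/6 = (118 - 11*L*v)/6 = 59/3 - 11*L*v/6)
(53929 + 2958941) + (-1565295 + (J(266, -199 - 325) - X(144))) = (53929 + 2958941) + (-1565295 + ((59/3 - 11/6*266*(-199 - 325)) - 1*243)) = 3012870 + (-1565295 + ((59/3 - 11/6*266*(-524)) - 243)) = 3012870 + (-1565295 + ((59/3 + 766612/3) - 243)) = 3012870 + (-1565295 + (255557 - 243)) = 3012870 + (-1565295 + 255314) = 3012870 - 1309981 = 1702889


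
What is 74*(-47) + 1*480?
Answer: -2998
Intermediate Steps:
74*(-47) + 1*480 = -3478 + 480 = -2998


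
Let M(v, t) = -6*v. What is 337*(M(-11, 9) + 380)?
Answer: 150302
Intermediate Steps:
337*(M(-11, 9) + 380) = 337*(-6*(-11) + 380) = 337*(66 + 380) = 337*446 = 150302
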